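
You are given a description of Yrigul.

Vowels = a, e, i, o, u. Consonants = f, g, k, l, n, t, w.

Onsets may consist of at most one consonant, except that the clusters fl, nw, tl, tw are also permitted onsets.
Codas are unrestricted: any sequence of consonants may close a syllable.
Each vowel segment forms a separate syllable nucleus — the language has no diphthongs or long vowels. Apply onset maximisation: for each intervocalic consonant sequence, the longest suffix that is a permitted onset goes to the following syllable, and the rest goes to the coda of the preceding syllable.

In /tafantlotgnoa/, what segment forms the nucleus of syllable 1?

a

The vowels are a, a, o, o, a — 5 nuclei, so 5 syllables.
The first nucleus (vowel 1 from the left) is /a/.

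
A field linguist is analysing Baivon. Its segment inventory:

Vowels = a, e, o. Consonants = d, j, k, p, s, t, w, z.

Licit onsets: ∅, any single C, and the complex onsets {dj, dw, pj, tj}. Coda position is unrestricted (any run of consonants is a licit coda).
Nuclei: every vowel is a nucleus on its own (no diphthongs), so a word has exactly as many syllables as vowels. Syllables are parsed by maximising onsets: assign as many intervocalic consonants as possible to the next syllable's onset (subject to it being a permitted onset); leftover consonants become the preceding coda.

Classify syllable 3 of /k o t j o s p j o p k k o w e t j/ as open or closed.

The vowels are o, o, o, o, e — 5 nuclei, so 5 syllables.
Between /o/ (V1) and /o/ (V2): /tj/ — entire cluster is a permitted onset → onset /tj/, coda ∅.
Between /o/ (V2) and /o/ (V3): /spj/ splits as /s/ + /pj/ (/pj/ is the longest suffix that is a licit onset).
Between /o/ (V3) and /o/ (V4): cluster /pkk/ — the longest permitted-onset suffix is /k/; onset = /k/, preceding coda = /pk/.
Between /o/ (V4) and /e/ (V5): /w/ is a single consonant, so it becomes the next onset.
Putting it together: ko.tjos.pjopk.ko.wetj.
Syllable 3 is /pjopk/ with coda /pk/, so it is closed.

closed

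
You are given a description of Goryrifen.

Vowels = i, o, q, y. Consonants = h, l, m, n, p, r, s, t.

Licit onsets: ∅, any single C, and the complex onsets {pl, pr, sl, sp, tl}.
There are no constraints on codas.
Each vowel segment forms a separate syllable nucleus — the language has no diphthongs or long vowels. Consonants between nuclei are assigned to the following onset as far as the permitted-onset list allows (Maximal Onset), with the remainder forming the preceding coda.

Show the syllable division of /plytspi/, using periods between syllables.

plyt.spi

Vowels present: y, i; each is a nucleus, giving 2 syllables.
σ1/σ2 boundary: cluster /tsp/ — the longest permitted-onset suffix is /sp/; onset = /sp/, preceding coda = /t/.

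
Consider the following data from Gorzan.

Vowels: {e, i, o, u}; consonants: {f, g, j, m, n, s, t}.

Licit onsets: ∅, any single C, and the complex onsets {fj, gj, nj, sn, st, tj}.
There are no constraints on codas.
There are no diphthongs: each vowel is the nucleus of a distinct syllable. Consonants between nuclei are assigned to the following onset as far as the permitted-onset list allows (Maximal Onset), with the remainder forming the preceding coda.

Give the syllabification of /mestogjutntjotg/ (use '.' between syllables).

Nuclei (vowels): e, o, u, o → 4 syllables.
V1 /e/ – V2 /o/: /st/ — entire cluster is a permitted onset → onset /st/, coda ∅.
V2 /o/ – V3 /u/: cluster /gj/ — /gj/ is itself a permitted onset, so the whole cluster goes right; preceding coda = ∅.
V3 /u/ – V4 /o/: /tntj/; trying suffixes from longest down, /tj/ is the first permitted one, so coda /tn/ | onset /tj/.

me.sto.gjutn.tjotg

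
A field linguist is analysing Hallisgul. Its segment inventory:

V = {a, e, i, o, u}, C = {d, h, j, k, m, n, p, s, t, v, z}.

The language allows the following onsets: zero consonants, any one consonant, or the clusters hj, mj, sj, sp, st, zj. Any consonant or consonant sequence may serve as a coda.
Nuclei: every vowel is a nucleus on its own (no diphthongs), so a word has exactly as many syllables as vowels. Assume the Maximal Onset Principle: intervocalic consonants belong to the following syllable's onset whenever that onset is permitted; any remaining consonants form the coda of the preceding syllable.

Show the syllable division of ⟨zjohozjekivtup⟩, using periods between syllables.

zjo.ho.zje.kiv.tup

Vowels present: o, o, e, i, u; each is a nucleus, giving 5 syllables.
/o…o/ gap (V1→V2): /h/ is a single consonant, so it becomes the next onset.
/o…e/ gap (V2→V3): /zj/ is a licit onset in full, so it all attaches to the next syllable.
/e…i/ gap (V3→V4): just /k/ — single C goes to the following onset.
/i…u/ gap (V4→V5): /vt/ splits as /v/ + /t/ (/t/ is the longest suffix that is a licit onset).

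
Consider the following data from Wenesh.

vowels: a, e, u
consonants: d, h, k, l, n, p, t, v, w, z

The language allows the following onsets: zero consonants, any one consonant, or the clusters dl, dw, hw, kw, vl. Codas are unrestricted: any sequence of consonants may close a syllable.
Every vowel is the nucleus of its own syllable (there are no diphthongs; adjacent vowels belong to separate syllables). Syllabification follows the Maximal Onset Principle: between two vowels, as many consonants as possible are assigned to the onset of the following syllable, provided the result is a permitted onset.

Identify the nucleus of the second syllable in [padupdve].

u

Vowels present: a, u, e; each is a nucleus, giving 3 syllables.
The second nucleus (vowel 2 from the left) is /u/.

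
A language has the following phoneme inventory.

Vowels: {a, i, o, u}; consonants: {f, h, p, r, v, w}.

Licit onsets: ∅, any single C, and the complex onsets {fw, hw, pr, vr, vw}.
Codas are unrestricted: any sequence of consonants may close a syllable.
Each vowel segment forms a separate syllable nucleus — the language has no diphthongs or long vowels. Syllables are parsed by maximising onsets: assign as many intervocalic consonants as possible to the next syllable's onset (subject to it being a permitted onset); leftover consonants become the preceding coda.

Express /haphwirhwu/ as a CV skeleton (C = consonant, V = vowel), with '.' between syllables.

The vowels are a, i, u — 3 nuclei, so 3 syllables.
σ1/σ2 boundary: /phw/ — longest licit onset from the right is /hw/, leaving /p/ as coda.
σ2/σ3 boundary: /rhw/; trying suffixes from longest down, /hw/ is the first permitted one, so coda /r/ | onset /hw/.
Syllabification: hap.hwir.hwu.
Mapping each syllable to C/V: /hap/ → CVC, /hwir/ → CCVC, /hwu/ → CCV.

CVC.CCVC.CCV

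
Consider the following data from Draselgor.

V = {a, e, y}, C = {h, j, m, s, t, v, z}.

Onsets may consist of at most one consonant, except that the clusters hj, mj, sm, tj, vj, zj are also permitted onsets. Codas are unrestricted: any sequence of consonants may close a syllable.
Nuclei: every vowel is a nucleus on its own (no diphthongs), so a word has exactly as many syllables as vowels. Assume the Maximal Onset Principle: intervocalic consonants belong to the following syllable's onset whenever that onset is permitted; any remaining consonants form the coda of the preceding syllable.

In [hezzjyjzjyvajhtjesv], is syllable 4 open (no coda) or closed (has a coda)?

closed

Vowels present: e, y, y, a, e; each is a nucleus, giving 5 syllables.
V1 /e/ – V2 /y/: /zzj/ splits as /z/ + /zj/ (/zj/ is the longest suffix that is a licit onset).
V2 /y/ – V3 /y/: /jzj/ splits as /j/ + /zj/ (/zj/ is the longest suffix that is a licit onset).
V3 /y/ – V4 /a/: just /v/ — single C goes to the following onset.
V4 /a/ – V5 /e/: /jhtj/ — longest licit onset from the right is /tj/, leaving /jh/ as coda.
So the parse is hez.zjyj.zjy.vajh.tjesv.
Syllable 4 is /vajh/ with coda /jh/, so it is closed.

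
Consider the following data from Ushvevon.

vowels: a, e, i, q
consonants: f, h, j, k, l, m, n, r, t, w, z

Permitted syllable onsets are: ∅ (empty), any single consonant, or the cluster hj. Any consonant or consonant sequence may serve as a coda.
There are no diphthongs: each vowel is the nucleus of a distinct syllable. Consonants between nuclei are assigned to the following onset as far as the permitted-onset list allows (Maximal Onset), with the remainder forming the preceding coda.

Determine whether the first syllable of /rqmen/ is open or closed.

Vowels present: q, e; each is a nucleus, giving 2 syllables.
Between /q/ (V1) and /e/ (V2): /m/ → onset of the next syllable (single consonants are always licit onsets).
Syllabification: rq.men.
Syllable 1 is /rq/; it ends in its nucleus with no coda, so it is open.

open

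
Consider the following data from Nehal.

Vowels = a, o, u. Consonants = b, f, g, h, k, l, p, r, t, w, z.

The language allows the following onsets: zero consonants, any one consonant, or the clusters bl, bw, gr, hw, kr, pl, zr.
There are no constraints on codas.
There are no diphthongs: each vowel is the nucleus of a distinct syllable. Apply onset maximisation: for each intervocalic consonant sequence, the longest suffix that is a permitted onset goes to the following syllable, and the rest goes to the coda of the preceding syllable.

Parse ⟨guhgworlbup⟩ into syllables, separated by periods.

The vowels are u, o, u — 3 nuclei, so 3 syllables.
σ1/σ2 boundary: /hgw/ splits as /hg/ + /w/ (/w/ is the longest suffix that is a licit onset).
σ2/σ3 boundary: /rlb/ — longest licit onset from the right is /b/, leaving /rl/ as coda.

guhg.worl.bup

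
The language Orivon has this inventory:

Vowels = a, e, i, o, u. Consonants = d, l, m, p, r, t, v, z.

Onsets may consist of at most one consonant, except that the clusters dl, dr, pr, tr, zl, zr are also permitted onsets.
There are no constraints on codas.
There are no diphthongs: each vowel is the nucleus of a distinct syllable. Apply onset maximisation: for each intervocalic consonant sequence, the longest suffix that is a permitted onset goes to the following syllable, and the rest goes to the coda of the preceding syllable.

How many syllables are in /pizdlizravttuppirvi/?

Vowels present: i, i, a, u, i, i; each is a nucleus, giving 6 syllables.

6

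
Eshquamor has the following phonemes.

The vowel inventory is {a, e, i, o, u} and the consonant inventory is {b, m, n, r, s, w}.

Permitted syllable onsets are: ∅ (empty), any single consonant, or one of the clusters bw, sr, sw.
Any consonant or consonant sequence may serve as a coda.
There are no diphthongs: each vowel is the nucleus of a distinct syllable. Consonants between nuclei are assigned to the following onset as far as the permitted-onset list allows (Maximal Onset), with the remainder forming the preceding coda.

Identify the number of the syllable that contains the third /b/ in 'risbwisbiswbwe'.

4

The vowels are i, i, i, e — 4 nuclei, so 4 syllables.
V1 /i/ – V2 /i/: cluster /sbw/ — the longest permitted-onset suffix is /bw/; onset = /bw/, preceding coda = /s/.
V2 /i/ – V3 /i/: /sb/; trying suffixes from longest down, /b/ is the first permitted one, so coda /s/ | onset /b/.
V3 /i/ – V4 /e/: /swbw/ splits as /sw/ + /bw/ (/bw/ is the longest suffix that is a licit onset).
Syllabification: ris.bwis.bisw.bwe.
The third /b/ is in the onset of syllable 4 (/bwe/).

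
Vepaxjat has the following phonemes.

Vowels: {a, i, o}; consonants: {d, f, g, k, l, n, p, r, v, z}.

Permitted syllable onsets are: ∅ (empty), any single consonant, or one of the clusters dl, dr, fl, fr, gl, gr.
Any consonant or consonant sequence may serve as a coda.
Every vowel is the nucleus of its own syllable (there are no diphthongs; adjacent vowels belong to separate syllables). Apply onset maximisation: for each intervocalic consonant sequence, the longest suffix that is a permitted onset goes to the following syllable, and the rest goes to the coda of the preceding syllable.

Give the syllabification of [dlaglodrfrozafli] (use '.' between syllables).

dla.glodr.fro.za.fli

Vowels present: a, o, o, a, i; each is a nucleus, giving 5 syllables.
Between /a/ (V1) and /o/ (V2): /gl/ — entire cluster is a permitted onset → onset /gl/, coda ∅.
Between /o/ (V2) and /o/ (V3): /drfr/; trying suffixes from longest down, /fr/ is the first permitted one, so coda /dr/ | onset /fr/.
Between /o/ (V3) and /a/ (V4): /z/ is a single consonant, so it becomes the next onset.
Between /a/ (V4) and /i/ (V5): /fl/ — entire cluster is a permitted onset → onset /fl/, coda ∅.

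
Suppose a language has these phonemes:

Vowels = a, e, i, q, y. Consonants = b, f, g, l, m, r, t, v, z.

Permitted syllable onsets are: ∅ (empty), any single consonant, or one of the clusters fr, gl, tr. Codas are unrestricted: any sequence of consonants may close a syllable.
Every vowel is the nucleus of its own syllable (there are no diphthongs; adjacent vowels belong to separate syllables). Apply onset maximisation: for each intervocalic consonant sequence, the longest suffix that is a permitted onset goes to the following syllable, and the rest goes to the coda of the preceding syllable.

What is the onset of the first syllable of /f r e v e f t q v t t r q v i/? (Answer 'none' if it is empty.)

fr

The vowels are e, e, q, q, i — 5 nuclei, so 5 syllables.
σ1/σ2 boundary: just /v/ — single C goes to the following onset.
σ2/σ3 boundary: cluster /ft/ — the longest permitted-onset suffix is /t/; onset = /t/, preceding coda = /f/.
σ3/σ4 boundary: /vttr/ splits as /vt/ + /tr/ (/tr/ is the longest suffix that is a licit onset).
σ4/σ5 boundary: just /v/ — single C goes to the following onset.
So the parse is fre.vef.tqvt.trq.vi.
Syllable 1 is /fre/: onset /fr/, nucleus /e/, coda ∅.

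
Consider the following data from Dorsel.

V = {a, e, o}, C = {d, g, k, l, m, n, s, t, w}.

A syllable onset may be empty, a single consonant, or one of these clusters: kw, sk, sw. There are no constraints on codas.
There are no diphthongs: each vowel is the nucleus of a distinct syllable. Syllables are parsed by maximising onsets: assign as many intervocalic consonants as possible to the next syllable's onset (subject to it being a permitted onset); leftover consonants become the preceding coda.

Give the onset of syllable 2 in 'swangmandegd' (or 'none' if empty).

m

Nuclei (vowels): a, a, e → 3 syllables.
/a…a/ gap (V1→V2): cluster /ngm/ — the longest permitted-onset suffix is /m/; onset = /m/, preceding coda = /ng/.
/a…e/ gap (V2→V3): /nd/ — longest licit onset from the right is /d/, leaving /n/ as coda.
So the parse is swang.man.degd.
Syllable 2 is /man/: onset /m/, nucleus /a/, coda /n/.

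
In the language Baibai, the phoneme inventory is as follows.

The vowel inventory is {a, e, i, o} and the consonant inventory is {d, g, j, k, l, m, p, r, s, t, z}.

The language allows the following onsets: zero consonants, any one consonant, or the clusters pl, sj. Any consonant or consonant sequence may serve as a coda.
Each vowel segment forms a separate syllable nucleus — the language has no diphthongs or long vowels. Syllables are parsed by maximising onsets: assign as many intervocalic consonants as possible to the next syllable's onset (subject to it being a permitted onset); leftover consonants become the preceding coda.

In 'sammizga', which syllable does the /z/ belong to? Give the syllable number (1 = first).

2

The vowels are a, i, a — 3 nuclei, so 3 syllables.
Between /a/ (V1) and /i/ (V2): /mm/ — longest licit onset from the right is /m/, leaving /m/ as coda.
Between /i/ (V2) and /a/ (V3): /zg/ splits as /z/ + /g/ (/g/ is the longest suffix that is a licit onset).
So the parse is sam.miz.ga.
The /z/ is in the coda of syllable 2 (/miz/).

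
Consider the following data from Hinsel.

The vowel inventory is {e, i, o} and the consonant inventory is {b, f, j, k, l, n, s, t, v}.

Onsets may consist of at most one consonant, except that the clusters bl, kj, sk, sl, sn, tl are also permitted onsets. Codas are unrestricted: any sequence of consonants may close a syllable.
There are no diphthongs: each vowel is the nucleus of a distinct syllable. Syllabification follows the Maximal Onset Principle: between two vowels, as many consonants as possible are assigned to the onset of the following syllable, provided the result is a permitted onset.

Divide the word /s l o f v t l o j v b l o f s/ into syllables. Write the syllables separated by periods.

Vowels present: o, o, o; each is a nucleus, giving 3 syllables.
σ1/σ2 boundary: cluster /fvtl/ — the longest permitted-onset suffix is /tl/; onset = /tl/, preceding coda = /fv/.
σ2/σ3 boundary: /jvbl/ splits as /jv/ + /bl/ (/bl/ is the longest suffix that is a licit onset).

slofv.tlojv.blofs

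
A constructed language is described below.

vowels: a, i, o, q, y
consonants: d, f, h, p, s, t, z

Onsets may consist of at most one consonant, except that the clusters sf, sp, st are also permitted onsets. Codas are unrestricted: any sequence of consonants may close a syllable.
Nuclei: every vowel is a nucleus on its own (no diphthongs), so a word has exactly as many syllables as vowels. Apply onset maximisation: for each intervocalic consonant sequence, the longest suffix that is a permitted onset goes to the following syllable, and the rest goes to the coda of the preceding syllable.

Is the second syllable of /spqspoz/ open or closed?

Vowels present: q, o; each is a nucleus, giving 2 syllables.
V1 /q/ – V2 /o/: /sp/ is a licit onset in full, so it all attaches to the next syllable.
Putting it together: spq.spoz.
Syllable 2 is /spoz/ with coda /z/, so it is closed.

closed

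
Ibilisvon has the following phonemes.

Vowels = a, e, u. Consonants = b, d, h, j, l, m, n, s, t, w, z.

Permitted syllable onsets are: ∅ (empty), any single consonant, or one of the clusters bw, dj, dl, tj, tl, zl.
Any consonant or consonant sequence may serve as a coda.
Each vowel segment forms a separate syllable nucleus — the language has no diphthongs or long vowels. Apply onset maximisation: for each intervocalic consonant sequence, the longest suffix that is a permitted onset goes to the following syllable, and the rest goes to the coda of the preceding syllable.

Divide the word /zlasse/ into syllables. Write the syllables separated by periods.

Nuclei (vowels): a, e → 2 syllables.
Between /a/ (V1) and /e/ (V2): /ss/; trying suffixes from longest down, /s/ is the first permitted one, so coda /s/ | onset /s/.

zlas.se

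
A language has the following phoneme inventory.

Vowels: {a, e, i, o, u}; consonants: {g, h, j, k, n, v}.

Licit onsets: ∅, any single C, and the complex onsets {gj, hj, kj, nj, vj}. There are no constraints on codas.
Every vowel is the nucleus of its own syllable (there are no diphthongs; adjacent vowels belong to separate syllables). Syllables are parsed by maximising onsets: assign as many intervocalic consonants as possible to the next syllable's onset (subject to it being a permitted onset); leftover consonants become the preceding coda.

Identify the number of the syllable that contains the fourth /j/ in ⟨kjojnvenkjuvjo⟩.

Nuclei (vowels): o, e, u, o → 4 syllables.
V1 /o/ – V2 /e/: cluster /jnv/ — the longest permitted-onset suffix is /v/; onset = /v/, preceding coda = /jn/.
V2 /e/ – V3 /u/: /nkj/ splits as /n/ + /kj/ (/kj/ is the longest suffix that is a licit onset).
V3 /u/ – V4 /o/: cluster /vj/ — /vj/ is itself a permitted onset, so the whole cluster goes right; preceding coda = ∅.
Syllabification: kjojn.ven.kju.vjo.
The fourth /j/ is in the onset of syllable 4 (/vjo/).

4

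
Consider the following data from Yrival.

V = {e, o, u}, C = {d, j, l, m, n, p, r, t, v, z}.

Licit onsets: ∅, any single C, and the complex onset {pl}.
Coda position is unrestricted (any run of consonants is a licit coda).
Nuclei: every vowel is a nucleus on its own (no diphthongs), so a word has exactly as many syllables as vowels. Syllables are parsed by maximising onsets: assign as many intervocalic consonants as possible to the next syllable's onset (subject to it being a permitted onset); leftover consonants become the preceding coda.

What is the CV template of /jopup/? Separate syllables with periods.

CV.CVC

The vowels are o, u — 2 nuclei, so 2 syllables.
/o…u/ gap (V1→V2): /p/ is a single consonant, so it becomes the next onset.
Result: jo.pup.
Mapping each syllable to C/V: /jo/ → CV, /pup/ → CVC.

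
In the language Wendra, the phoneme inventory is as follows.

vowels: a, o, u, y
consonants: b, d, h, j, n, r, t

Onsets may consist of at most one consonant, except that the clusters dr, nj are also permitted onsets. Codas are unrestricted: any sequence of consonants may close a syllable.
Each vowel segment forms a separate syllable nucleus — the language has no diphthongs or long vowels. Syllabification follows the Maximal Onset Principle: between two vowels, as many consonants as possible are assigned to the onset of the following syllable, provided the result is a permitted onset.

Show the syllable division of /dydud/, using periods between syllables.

dy.dud

Nuclei (vowels): y, u → 2 syllables.
σ1/σ2 boundary: just /d/ — single C goes to the following onset.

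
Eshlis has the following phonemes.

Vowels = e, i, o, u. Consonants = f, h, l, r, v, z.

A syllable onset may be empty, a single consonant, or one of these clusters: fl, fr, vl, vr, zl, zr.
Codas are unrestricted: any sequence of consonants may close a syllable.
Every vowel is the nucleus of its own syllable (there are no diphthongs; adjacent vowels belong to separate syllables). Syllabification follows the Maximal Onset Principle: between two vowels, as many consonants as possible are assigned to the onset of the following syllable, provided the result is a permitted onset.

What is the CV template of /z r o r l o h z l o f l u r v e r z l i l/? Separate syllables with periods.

CCVC.CVC.CCV.CCVC.CVC.CCVC

The vowels are o, o, o, u, e, i — 6 nuclei, so 6 syllables.
Between /o/ (V1) and /o/ (V2): /rl/; trying suffixes from longest down, /l/ is the first permitted one, so coda /r/ | onset /l/.
Between /o/ (V2) and /o/ (V3): cluster /hzl/ — the longest permitted-onset suffix is /zl/; onset = /zl/, preceding coda = /h/.
Between /o/ (V3) and /u/ (V4): cluster /fl/ — /fl/ is itself a permitted onset, so the whole cluster goes right; preceding coda = ∅.
Between /u/ (V4) and /e/ (V5): cluster /rv/ — the longest permitted-onset suffix is /v/; onset = /v/, preceding coda = /r/.
Between /e/ (V5) and /i/ (V6): /rzl/ — longest licit onset from the right is /zl/, leaving /r/ as coda.
Putting it together: zror.loh.zlo.flur.ver.zlil.
Mapping each syllable to C/V: /zror/ → CCVC, /loh/ → CVC, /zlo/ → CCV, /flur/ → CCVC, /ver/ → CVC, /zlil/ → CCVC.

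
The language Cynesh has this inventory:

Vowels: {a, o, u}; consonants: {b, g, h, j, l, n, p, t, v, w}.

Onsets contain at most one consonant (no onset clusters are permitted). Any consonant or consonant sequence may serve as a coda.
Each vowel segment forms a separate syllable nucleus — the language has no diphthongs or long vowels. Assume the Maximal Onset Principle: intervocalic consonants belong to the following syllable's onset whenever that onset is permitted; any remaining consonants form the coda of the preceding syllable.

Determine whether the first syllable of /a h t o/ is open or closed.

closed

Nuclei (vowels): a, o → 2 syllables.
/a…o/ gap (V1→V2): cluster /ht/ — the longest permitted-onset suffix is /t/; onset = /t/, preceding coda = /h/.
Result: ah.to.
Syllable 1 is /ah/ with coda /h/, so it is closed.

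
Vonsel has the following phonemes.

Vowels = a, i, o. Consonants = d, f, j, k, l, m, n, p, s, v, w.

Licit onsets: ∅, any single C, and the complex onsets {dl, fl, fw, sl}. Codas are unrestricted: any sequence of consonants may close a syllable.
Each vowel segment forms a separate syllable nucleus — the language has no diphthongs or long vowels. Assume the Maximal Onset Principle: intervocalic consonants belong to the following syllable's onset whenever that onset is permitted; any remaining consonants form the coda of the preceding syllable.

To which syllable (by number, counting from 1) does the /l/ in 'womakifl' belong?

3

Nuclei (vowels): o, a, i → 3 syllables.
σ1/σ2 boundary: /m/ → onset of the next syllable (single consonants are always licit onsets).
σ2/σ3 boundary: just /k/ — single C goes to the following onset.
Result: wo.ma.kifl.
The /l/ is in the coda of syllable 3 (/kifl/).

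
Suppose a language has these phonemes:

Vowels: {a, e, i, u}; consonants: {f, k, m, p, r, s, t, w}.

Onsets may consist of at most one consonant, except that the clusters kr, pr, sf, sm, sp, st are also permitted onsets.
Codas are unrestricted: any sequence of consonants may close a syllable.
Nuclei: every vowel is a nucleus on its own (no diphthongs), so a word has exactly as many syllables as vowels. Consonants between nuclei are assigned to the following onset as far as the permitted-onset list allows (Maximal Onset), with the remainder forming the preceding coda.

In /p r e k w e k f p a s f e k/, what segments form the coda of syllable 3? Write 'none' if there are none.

Vowels present: e, e, a, e; each is a nucleus, giving 4 syllables.
Between /e/ (V1) and /e/ (V2): /kw/; trying suffixes from longest down, /w/ is the first permitted one, so coda /k/ | onset /w/.
Between /e/ (V2) and /a/ (V3): cluster /kfp/ — the longest permitted-onset suffix is /p/; onset = /p/, preceding coda = /kf/.
Between /a/ (V3) and /e/ (V4): /sf/ — entire cluster is a permitted onset → onset /sf/, coda ∅.
Result: prek.wekf.pa.sfek.
Syllable 3 is /pa/: onset /p/, nucleus /a/, coda ∅.

none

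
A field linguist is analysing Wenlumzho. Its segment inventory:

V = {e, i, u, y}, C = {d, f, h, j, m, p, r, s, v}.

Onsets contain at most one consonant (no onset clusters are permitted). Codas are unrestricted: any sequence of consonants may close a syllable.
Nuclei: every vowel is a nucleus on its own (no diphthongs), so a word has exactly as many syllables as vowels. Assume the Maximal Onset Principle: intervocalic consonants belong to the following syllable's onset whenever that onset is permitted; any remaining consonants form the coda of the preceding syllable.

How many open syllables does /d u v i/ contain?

2

The vowels are u, i — 2 nuclei, so 2 syllables.
Between /u/ (V1) and /i/ (V2): just /v/ — single C goes to the following onset.
Putting it together: du.vi.
Classifying each syllable: /du/ (open), /vi/ (open).
Open syllables: 2.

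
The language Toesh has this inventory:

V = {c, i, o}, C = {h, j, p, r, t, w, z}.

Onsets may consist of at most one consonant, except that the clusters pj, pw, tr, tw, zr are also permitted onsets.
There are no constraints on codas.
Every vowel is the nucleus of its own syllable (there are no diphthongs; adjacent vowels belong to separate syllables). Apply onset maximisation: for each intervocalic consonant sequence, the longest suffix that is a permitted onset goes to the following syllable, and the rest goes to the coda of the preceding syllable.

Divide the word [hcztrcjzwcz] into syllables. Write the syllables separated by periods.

The vowels are c, c, c — 3 nuclei, so 3 syllables.
V1 /c/ – V2 /c/: cluster /ztr/ — the longest permitted-onset suffix is /tr/; onset = /tr/, preceding coda = /z/.
V2 /c/ – V3 /c/: /jzw/ — longest licit onset from the right is /w/, leaving /jz/ as coda.

hcz.trcjz.wcz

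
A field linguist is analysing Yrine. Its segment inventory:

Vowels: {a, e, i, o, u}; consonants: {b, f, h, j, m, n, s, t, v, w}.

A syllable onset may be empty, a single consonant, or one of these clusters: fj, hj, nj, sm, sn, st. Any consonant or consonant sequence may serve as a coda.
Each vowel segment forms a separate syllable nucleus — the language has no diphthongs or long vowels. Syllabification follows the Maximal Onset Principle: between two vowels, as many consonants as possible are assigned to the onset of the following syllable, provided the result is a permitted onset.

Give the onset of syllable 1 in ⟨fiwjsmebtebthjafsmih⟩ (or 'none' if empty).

The vowels are i, e, e, a, i — 5 nuclei, so 5 syllables.
V1 /i/ – V2 /e/: /wjsm/ splits as /wj/ + /sm/ (/sm/ is the longest suffix that is a licit onset).
V2 /e/ – V3 /e/: /bt/ splits as /b/ + /t/ (/t/ is the longest suffix that is a licit onset).
V3 /e/ – V4 /a/: /bthj/ — longest licit onset from the right is /hj/, leaving /bt/ as coda.
V4 /a/ – V5 /i/: cluster /fsm/ — the longest permitted-onset suffix is /sm/; onset = /sm/, preceding coda = /f/.
Putting it together: fiwj.smeb.tebt.hjaf.smih.
Syllable 1 is /fiwj/: onset /f/, nucleus /i/, coda /wj/.

f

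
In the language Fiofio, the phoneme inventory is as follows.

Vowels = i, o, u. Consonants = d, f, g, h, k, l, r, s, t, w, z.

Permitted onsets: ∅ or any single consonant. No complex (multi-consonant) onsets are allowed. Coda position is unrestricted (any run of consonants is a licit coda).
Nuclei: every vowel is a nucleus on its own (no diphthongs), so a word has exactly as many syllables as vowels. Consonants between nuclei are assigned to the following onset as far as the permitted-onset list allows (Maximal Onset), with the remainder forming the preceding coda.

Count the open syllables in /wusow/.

Vowels present: u, o; each is a nucleus, giving 2 syllables.
Between /u/ (V1) and /o/ (V2): /s/ → onset of the next syllable (single consonants are always licit onsets).
Syllabification: wu.sow.
Classifying each syllable: /wu/ (open), /sow/ (closed).
Open syllables: 1.

1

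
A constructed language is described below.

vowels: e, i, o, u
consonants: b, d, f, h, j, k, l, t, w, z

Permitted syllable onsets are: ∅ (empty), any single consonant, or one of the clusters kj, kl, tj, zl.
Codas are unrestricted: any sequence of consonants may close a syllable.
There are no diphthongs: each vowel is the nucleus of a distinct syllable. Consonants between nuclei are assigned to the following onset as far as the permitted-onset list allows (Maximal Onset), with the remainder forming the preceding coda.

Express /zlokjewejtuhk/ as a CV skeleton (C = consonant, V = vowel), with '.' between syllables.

The vowels are o, e, e, u — 4 nuclei, so 4 syllables.
V1 /o/ – V2 /e/: /kj/ — entire cluster is a permitted onset → onset /kj/, coda ∅.
V2 /e/ – V3 /e/: just /w/ — single C goes to the following onset.
V3 /e/ – V4 /u/: cluster /jt/ — the longest permitted-onset suffix is /t/; onset = /t/, preceding coda = /j/.
Putting it together: zlo.kje.wej.tuhk.
Mapping each syllable to C/V: /zlo/ → CCV, /kje/ → CCV, /wej/ → CVC, /tuhk/ → CVCC.

CCV.CCV.CVC.CVCC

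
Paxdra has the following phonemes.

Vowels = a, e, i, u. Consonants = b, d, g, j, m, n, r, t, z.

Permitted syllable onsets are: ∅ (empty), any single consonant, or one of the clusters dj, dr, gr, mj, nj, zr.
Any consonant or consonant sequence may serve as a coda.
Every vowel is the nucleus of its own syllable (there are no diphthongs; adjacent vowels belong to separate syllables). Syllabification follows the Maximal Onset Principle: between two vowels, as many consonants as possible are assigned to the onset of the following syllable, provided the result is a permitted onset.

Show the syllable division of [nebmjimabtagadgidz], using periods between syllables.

neb.mji.mab.ta.gad.gidz

Vowels present: e, i, a, a, a, i; each is a nucleus, giving 6 syllables.
/e…i/ gap (V1→V2): /bmj/; trying suffixes from longest down, /mj/ is the first permitted one, so coda /b/ | onset /mj/.
/i…a/ gap (V2→V3): /m/ is a single consonant, so it becomes the next onset.
/a…a/ gap (V3→V4): /bt/; trying suffixes from longest down, /t/ is the first permitted one, so coda /b/ | onset /t/.
/a…a/ gap (V4→V5): /g/ → onset of the next syllable (single consonants are always licit onsets).
/a…i/ gap (V5→V6): /dg/; trying suffixes from longest down, /g/ is the first permitted one, so coda /d/ | onset /g/.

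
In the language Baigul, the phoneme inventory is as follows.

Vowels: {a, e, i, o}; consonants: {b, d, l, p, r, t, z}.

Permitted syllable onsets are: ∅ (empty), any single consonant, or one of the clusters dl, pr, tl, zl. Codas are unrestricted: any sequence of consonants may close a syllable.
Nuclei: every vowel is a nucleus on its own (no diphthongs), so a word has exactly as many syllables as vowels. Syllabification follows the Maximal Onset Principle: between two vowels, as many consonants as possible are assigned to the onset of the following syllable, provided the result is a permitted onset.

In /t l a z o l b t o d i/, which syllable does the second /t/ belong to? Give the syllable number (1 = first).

Vowels present: a, o, o, i; each is a nucleus, giving 4 syllables.
V1 /a/ – V2 /o/: just /z/ — single C goes to the following onset.
V2 /o/ – V3 /o/: /lbt/; trying suffixes from longest down, /t/ is the first permitted one, so coda /lb/ | onset /t/.
V3 /o/ – V4 /i/: /d/ → onset of the next syllable (single consonants are always licit onsets).
Putting it together: tla.zolb.to.di.
The second /t/ is in the onset of syllable 3 (/to/).

3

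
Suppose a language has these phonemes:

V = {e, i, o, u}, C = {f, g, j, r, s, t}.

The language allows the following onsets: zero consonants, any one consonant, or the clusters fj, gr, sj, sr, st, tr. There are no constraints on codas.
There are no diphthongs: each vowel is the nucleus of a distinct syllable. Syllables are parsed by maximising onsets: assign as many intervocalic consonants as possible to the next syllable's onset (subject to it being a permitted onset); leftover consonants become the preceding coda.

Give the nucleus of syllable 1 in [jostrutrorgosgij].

o

Vowels present: o, u, o, o, i; each is a nucleus, giving 5 syllables.
The first nucleus (vowel 1 from the left) is /o/.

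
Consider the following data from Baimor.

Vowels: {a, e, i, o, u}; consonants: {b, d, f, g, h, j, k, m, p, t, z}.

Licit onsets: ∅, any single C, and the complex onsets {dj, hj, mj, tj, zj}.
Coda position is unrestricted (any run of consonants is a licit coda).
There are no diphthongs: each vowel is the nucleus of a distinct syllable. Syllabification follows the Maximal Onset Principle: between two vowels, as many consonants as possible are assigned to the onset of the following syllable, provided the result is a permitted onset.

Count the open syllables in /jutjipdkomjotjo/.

Vowels present: u, i, o, o, o; each is a nucleus, giving 5 syllables.
V1 /u/ – V2 /i/: /tj/ — entire cluster is a permitted onset → onset /tj/, coda ∅.
V2 /i/ – V3 /o/: /pdk/ — longest licit onset from the right is /k/, leaving /pd/ as coda.
V3 /o/ – V4 /o/: cluster /mj/ — /mj/ is itself a permitted onset, so the whole cluster goes right; preceding coda = ∅.
V4 /o/ – V5 /o/: cluster /tj/ — /tj/ is itself a permitted onset, so the whole cluster goes right; preceding coda = ∅.
Putting it together: ju.tjipd.ko.mjo.tjo.
Classifying each syllable: /ju/ (open), /tjipd/ (closed), /ko/ (open), /mjo/ (open), /tjo/ (open).
Open syllables: 4.

4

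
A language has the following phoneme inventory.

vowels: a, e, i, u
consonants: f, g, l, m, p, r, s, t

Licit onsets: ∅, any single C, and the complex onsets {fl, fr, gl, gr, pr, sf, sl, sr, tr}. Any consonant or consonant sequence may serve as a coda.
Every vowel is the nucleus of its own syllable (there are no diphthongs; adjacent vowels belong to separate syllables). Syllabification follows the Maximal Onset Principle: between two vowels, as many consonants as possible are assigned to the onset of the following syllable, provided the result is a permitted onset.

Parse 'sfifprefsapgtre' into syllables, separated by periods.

Vowels present: i, e, a, e; each is a nucleus, giving 4 syllables.
V1 /i/ – V2 /e/: cluster /fpr/ — the longest permitted-onset suffix is /pr/; onset = /pr/, preceding coda = /f/.
V2 /e/ – V3 /a/: /fs/ — longest licit onset from the right is /s/, leaving /f/ as coda.
V3 /a/ – V4 /e/: cluster /pgtr/ — the longest permitted-onset suffix is /tr/; onset = /tr/, preceding coda = /pg/.

sfif.pref.sapg.tre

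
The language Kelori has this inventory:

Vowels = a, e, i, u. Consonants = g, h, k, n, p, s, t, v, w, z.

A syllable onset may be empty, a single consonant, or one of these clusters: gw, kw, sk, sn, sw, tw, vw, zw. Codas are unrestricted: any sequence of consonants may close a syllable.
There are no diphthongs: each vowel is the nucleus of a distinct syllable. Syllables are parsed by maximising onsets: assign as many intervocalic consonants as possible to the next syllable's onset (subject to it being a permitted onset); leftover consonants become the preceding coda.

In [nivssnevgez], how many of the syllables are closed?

3

Nuclei (vowels): i, e, e → 3 syllables.
σ1/σ2 boundary: cluster /vssn/ — the longest permitted-onset suffix is /sn/; onset = /sn/, preceding coda = /vs/.
σ2/σ3 boundary: cluster /vg/ — the longest permitted-onset suffix is /g/; onset = /g/, preceding coda = /v/.
Result: nivs.snev.gez.
Classifying each syllable: /nivs/ (closed), /snev/ (closed), /gez/ (closed).
Closed syllables: 3.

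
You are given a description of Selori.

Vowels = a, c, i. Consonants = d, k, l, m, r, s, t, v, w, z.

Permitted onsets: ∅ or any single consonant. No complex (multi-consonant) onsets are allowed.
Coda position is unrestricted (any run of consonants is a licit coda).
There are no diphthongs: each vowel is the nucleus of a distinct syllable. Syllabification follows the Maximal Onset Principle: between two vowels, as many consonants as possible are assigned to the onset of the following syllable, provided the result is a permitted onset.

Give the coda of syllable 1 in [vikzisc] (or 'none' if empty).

k

Vowels present: i, i, c; each is a nucleus, giving 3 syllables.
/i…i/ gap (V1→V2): cluster /kz/ — the longest permitted-onset suffix is /z/; onset = /z/, preceding coda = /k/.
/i…c/ gap (V2→V3): just /s/ — single C goes to the following onset.
Syllabification: vik.zi.sc.
Syllable 1 is /vik/: onset /v/, nucleus /i/, coda /k/.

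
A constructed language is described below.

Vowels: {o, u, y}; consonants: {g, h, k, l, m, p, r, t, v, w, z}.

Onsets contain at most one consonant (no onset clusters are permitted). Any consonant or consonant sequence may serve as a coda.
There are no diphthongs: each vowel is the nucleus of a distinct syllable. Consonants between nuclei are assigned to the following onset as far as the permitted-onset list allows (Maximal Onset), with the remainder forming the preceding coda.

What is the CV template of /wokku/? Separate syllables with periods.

Vowels present: o, u; each is a nucleus, giving 2 syllables.
σ1/σ2 boundary: /kk/ — longest licit onset from the right is /k/, leaving /k/ as coda.
Syllabification: wok.ku.
Mapping each syllable to C/V: /wok/ → CVC, /ku/ → CV.

CVC.CV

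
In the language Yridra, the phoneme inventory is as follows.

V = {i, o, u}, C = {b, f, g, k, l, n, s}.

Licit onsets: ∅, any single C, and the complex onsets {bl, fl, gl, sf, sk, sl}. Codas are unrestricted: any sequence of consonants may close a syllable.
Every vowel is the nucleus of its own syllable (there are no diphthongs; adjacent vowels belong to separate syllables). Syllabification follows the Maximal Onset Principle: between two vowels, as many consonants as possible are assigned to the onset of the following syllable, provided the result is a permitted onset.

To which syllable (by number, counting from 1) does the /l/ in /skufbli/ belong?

2

The vowels are u, i — 2 nuclei, so 2 syllables.
V1 /u/ – V2 /i/: cluster /fbl/ — the longest permitted-onset suffix is /bl/; onset = /bl/, preceding coda = /f/.
So the parse is skuf.bli.
The /l/ is in the onset of syllable 2 (/bli/).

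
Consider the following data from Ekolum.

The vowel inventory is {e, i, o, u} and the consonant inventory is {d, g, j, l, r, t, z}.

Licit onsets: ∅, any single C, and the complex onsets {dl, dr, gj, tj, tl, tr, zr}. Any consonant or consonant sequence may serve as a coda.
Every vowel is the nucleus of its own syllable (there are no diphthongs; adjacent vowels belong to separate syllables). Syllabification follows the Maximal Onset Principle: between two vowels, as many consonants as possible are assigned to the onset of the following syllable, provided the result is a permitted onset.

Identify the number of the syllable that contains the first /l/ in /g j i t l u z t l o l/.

The vowels are i, u, o — 3 nuclei, so 3 syllables.
σ1/σ2 boundary: /tl/ is a licit onset in full, so it all attaches to the next syllable.
σ2/σ3 boundary: cluster /ztl/ — the longest permitted-onset suffix is /tl/; onset = /tl/, preceding coda = /z/.
Putting it together: gji.tluz.tlol.
The first /l/ is in the onset of syllable 2 (/tluz/).

2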